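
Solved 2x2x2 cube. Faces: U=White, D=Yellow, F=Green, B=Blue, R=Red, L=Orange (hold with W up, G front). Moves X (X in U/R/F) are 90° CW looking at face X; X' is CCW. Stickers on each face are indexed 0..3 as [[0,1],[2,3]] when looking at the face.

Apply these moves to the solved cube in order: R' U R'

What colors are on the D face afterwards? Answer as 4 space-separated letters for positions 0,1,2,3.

Answer: Y R Y W

Derivation:
After move 1 (R'): R=RRRR U=WBWB F=GWGW D=YGYG B=YBYB
After move 2 (U): U=WWBB F=RRGW R=YBRR B=OOYB L=GWOO
After move 3 (R'): R=BRYR U=WYBO F=RWGB D=YRYW B=GOGB
Query: D face = YRYW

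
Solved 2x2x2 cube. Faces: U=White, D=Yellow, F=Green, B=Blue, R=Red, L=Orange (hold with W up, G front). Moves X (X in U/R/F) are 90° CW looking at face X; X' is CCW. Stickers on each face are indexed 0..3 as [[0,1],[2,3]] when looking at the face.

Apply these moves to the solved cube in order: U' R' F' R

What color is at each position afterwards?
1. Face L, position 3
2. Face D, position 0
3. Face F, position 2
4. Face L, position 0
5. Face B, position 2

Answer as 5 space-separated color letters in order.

Answer: W B O B B

Derivation:
After move 1 (U'): U=WWWW F=OOGG R=GGRR B=RRBB L=BBOO
After move 2 (R'): R=GRGR U=WBWR F=OWGW D=YOYG B=YRYB
After move 3 (F'): F=WWOG U=WBGG R=ORYR D=BOYG L=BROW
After move 4 (R): R=YORR U=WWGG F=WOOG D=BYYY B=GRBB
Query 1: L[3] = W
Query 2: D[0] = B
Query 3: F[2] = O
Query 4: L[0] = B
Query 5: B[2] = B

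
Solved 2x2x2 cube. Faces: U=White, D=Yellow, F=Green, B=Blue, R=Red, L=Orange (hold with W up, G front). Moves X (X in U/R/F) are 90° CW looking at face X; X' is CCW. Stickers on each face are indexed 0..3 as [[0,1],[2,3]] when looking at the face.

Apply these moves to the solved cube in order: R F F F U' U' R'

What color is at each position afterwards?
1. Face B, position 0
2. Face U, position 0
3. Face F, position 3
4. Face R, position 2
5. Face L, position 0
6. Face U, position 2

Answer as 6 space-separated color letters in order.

After move 1 (R): R=RRRR U=WGWG F=GYGY D=YBYB B=WBWB
After move 2 (F): F=GGYY U=WGOO R=WRGR D=RRYB L=OYOB
After move 3 (F): F=YGYG U=WGBY R=OROR D=GWYB L=OROR
After move 4 (F): F=YYGG U=WGRR R=BRYR D=OOYB L=OGOW
After move 5 (U'): U=GRWR F=OGGG R=YYYR B=BRWB L=WBOW
After move 6 (U'): U=RRGW F=WBGG R=OGYR B=YYWB L=BROW
After move 7 (R'): R=GROY U=RWGY F=WRGW D=OBYG B=BYOB
Query 1: B[0] = B
Query 2: U[0] = R
Query 3: F[3] = W
Query 4: R[2] = O
Query 5: L[0] = B
Query 6: U[2] = G

Answer: B R W O B G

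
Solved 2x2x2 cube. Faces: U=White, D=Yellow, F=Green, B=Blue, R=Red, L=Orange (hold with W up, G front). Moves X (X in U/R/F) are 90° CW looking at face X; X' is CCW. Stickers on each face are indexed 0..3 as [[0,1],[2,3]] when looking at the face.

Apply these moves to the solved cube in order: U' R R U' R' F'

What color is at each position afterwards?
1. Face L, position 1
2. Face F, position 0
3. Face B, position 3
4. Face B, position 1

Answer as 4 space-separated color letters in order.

Answer: R Y B R

Derivation:
After move 1 (U'): U=WWWW F=OOGG R=GGRR B=RRBB L=BBOO
After move 2 (R): R=RGRG U=WOWG F=OYGY D=YBYR B=WRWB
After move 3 (R): R=RRGG U=WYWY F=OBGR D=YWYW B=GROB
After move 4 (U'): U=YYWW F=BBGR R=OBGG B=RROB L=GROO
After move 5 (R'): R=BGOG U=YOWR F=BYGW D=YBYR B=WRWB
After move 6 (F'): F=YWBG U=YOBO R=BGYG D=ROYR L=GROW
Query 1: L[1] = R
Query 2: F[0] = Y
Query 3: B[3] = B
Query 4: B[1] = R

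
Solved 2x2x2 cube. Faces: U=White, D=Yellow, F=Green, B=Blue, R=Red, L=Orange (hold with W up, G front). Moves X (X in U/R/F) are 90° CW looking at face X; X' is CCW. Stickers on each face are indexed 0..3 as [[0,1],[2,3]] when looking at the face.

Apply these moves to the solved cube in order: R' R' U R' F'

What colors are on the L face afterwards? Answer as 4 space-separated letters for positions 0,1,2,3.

After move 1 (R'): R=RRRR U=WBWB F=GWGW D=YGYG B=YBYB
After move 2 (R'): R=RRRR U=WYWY F=GBGB D=YWYW B=GBGB
After move 3 (U): U=WWYY F=RRGB R=GBRR B=OOGB L=GBOO
After move 4 (R'): R=BRGR U=WGYO F=RWGY D=YRYB B=WOWB
After move 5 (F'): F=WYRG U=WGBG R=RRYR D=BOYB L=GOOY
Query: L face = GOOY

Answer: G O O Y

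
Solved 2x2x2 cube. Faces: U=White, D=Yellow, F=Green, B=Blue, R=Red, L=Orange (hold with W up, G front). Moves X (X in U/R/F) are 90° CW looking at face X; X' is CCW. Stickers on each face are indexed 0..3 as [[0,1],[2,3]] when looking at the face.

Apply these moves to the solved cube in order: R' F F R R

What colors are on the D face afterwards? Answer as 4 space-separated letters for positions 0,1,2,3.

Answer: B B Y Y

Derivation:
After move 1 (R'): R=RRRR U=WBWB F=GWGW D=YGYG B=YBYB
After move 2 (F): F=GGWW U=WBOO R=WRBR D=RRYG L=OYOG
After move 3 (F): F=WGWG U=WBGY R=OROR D=BWYG L=OROR
After move 4 (R): R=OORR U=WGGG F=WWWG D=BYYY B=YBBB
After move 5 (R): R=RORO U=WWGG F=WYWY D=BBYY B=GBGB
Query: D face = BBYY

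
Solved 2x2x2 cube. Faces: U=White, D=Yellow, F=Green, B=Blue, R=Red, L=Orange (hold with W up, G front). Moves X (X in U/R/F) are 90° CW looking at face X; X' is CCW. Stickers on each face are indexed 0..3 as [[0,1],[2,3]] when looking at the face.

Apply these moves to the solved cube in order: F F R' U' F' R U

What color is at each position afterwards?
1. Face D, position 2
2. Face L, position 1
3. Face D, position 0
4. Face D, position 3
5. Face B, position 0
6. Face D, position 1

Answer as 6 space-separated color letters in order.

After move 1 (F): F=GGGG U=WWOO R=WRWR D=RRYY L=OYOY
After move 2 (F): F=GGGG U=WWYY R=OROR D=WWYY L=OROR
After move 3 (R'): R=RROO U=WBYB F=GWGY D=WGYG B=YBWB
After move 4 (U'): U=BBWY F=ORGY R=GWOO B=RRWB L=YBOR
After move 5 (F'): F=RYOG U=BBGO R=GWWO D=BRYG L=YYOW
After move 6 (R): R=WGOW U=BYGG F=RROG D=BWYR B=ORBB
After move 7 (U): U=GBGY F=WGOG R=OROW B=YYBB L=RROW
Query 1: D[2] = Y
Query 2: L[1] = R
Query 3: D[0] = B
Query 4: D[3] = R
Query 5: B[0] = Y
Query 6: D[1] = W

Answer: Y R B R Y W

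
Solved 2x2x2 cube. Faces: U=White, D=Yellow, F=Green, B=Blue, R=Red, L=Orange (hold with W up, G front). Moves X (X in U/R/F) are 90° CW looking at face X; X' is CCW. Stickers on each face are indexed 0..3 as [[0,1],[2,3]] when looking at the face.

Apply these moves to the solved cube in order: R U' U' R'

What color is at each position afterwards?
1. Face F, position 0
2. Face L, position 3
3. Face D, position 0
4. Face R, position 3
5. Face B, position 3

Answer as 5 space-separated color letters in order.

Answer: W O Y R B

Derivation:
After move 1 (R): R=RRRR U=WGWG F=GYGY D=YBYB B=WBWB
After move 2 (U'): U=GGWW F=OOGY R=GYRR B=RRWB L=WBOO
After move 3 (U'): U=GWGW F=WBGY R=OORR B=GYWB L=RROO
After move 4 (R'): R=OROR U=GWGG F=WWGW D=YBYY B=BYBB
Query 1: F[0] = W
Query 2: L[3] = O
Query 3: D[0] = Y
Query 4: R[3] = R
Query 5: B[3] = B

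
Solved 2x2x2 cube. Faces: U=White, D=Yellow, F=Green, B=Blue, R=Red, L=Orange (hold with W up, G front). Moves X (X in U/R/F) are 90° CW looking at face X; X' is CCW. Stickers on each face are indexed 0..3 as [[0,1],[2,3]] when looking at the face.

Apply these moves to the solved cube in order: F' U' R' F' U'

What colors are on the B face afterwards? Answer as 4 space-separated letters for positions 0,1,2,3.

After move 1 (F'): F=GGGG U=WWRR R=YRYR D=OOYY L=OWOW
After move 2 (U'): U=WRWR F=OWGG R=GGYR B=YRBB L=BBOW
After move 3 (R'): R=GRGY U=WBWY F=ORGR D=OWYG B=YROB
After move 4 (F'): F=RROG U=WBGG R=WROY D=BWYG L=BYOW
After move 5 (U'): U=BGWG F=BYOG R=RROY B=WROB L=YROW
Query: B face = WROB

Answer: W R O B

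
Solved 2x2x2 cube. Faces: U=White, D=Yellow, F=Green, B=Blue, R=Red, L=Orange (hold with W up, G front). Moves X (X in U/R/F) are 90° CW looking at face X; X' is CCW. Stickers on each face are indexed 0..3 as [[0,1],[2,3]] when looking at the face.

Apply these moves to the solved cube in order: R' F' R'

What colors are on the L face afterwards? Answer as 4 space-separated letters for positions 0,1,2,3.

Answer: O B O W

Derivation:
After move 1 (R'): R=RRRR U=WBWB F=GWGW D=YGYG B=YBYB
After move 2 (F'): F=WWGG U=WBRR R=GRYR D=OOYG L=OBOW
After move 3 (R'): R=RRGY U=WYRY F=WBGR D=OWYG B=GBOB
Query: L face = OBOW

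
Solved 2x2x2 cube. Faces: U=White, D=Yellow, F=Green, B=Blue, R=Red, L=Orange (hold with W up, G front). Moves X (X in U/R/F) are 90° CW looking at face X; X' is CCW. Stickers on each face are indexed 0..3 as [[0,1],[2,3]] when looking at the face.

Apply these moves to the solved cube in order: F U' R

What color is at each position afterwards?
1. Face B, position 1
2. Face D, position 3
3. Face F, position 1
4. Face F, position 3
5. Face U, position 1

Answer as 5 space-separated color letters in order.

Answer: R W R Y Y

Derivation:
After move 1 (F): F=GGGG U=WWOO R=WRWR D=RRYY L=OYOY
After move 2 (U'): U=WOWO F=OYGG R=GGWR B=WRBB L=BBOY
After move 3 (R): R=WGRG U=WYWG F=ORGY D=RBYW B=OROB
Query 1: B[1] = R
Query 2: D[3] = W
Query 3: F[1] = R
Query 4: F[3] = Y
Query 5: U[1] = Y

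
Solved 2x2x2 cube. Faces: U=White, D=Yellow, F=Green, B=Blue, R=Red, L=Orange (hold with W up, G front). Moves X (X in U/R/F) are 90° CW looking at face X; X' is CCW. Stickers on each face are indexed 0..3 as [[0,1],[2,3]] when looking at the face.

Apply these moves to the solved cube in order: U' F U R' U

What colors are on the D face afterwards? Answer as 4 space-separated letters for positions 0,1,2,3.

After move 1 (U'): U=WWWW F=OOGG R=GGRR B=RRBB L=BBOO
After move 2 (F): F=GOGO U=WWOB R=WGWR D=RGYY L=BYOY
After move 3 (U): U=OWBW F=WGGO R=RRWR B=BYBB L=GOOY
After move 4 (R'): R=RRRW U=OBBB F=WWGW D=RGYO B=YYGB
After move 5 (U): U=BOBB F=RRGW R=YYRW B=GOGB L=WWOY
Query: D face = RGYO

Answer: R G Y O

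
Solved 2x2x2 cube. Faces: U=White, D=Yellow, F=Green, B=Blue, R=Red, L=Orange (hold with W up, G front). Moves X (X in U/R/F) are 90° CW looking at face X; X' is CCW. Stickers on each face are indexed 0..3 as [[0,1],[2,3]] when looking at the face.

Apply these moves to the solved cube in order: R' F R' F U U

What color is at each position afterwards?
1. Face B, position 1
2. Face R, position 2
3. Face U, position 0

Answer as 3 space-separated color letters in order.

After move 1 (R'): R=RRRR U=WBWB F=GWGW D=YGYG B=YBYB
After move 2 (F): F=GGWW U=WBOO R=WRBR D=RRYG L=OYOG
After move 3 (R'): R=RRWB U=WYOY F=GBWO D=RGYW B=GBRB
After move 4 (F): F=WGOB U=WYGY R=ORYB D=WRYW L=OROG
After move 5 (U): U=GWYY F=OROB R=GBYB B=ORRB L=WGOG
After move 6 (U): U=YGYW F=GBOB R=ORYB B=WGRB L=OROG
Query 1: B[1] = G
Query 2: R[2] = Y
Query 3: U[0] = Y

Answer: G Y Y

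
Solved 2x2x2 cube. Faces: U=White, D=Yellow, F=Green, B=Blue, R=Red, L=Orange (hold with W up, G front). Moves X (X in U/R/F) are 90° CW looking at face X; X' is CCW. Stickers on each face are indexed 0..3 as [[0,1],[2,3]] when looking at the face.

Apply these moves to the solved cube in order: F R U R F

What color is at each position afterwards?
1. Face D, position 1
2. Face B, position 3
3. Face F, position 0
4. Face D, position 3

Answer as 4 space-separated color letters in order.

Answer: R B G O

Derivation:
After move 1 (F): F=GGGG U=WWOO R=WRWR D=RRYY L=OYOY
After move 2 (R): R=WWRR U=WGOG F=GRGY D=RBYB B=OBWB
After move 3 (U): U=OWGG F=WWGY R=OBRR B=OYWB L=GROY
After move 4 (R): R=RORB U=OWGY F=WBGB D=RWYO B=GYWB
After move 5 (F): F=GWBB U=OWYR R=GOYB D=RRYO L=GROW
Query 1: D[1] = R
Query 2: B[3] = B
Query 3: F[0] = G
Query 4: D[3] = O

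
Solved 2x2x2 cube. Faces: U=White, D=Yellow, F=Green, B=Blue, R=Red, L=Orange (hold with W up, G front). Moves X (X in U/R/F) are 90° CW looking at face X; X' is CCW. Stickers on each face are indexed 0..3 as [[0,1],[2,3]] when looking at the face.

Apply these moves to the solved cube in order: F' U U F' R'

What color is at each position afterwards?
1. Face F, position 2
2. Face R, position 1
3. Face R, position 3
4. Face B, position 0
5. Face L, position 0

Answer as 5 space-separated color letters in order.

Answer: B R O Y Y

Derivation:
After move 1 (F'): F=GGGG U=WWRR R=YRYR D=OOYY L=OWOW
After move 2 (U): U=RWRW F=YRGG R=BBYR B=OWBB L=GGOW
After move 3 (U): U=RRWW F=BBGG R=OWYR B=GGBB L=YROW
After move 4 (F'): F=BGBG U=RROY R=OWOR D=RWYY L=YWOW
After move 5 (R'): R=WROO U=RBOG F=BRBY D=RGYG B=YGWB
Query 1: F[2] = B
Query 2: R[1] = R
Query 3: R[3] = O
Query 4: B[0] = Y
Query 5: L[0] = Y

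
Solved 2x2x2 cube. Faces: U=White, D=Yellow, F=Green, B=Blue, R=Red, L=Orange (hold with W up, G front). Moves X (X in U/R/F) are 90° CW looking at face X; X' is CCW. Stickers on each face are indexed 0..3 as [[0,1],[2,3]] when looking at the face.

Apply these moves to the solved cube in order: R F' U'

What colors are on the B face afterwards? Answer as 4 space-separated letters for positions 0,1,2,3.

Answer: B R W B

Derivation:
After move 1 (R): R=RRRR U=WGWG F=GYGY D=YBYB B=WBWB
After move 2 (F'): F=YYGG U=WGRR R=BRYR D=OOYB L=OGOW
After move 3 (U'): U=GRWR F=OGGG R=YYYR B=BRWB L=WBOW
Query: B face = BRWB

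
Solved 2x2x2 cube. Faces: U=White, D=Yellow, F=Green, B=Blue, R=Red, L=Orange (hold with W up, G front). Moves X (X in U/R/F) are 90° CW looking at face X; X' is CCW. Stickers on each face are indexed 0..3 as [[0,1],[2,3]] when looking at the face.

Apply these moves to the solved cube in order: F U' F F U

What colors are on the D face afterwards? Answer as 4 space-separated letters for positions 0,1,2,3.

Answer: O W Y Y

Derivation:
After move 1 (F): F=GGGG U=WWOO R=WRWR D=RRYY L=OYOY
After move 2 (U'): U=WOWO F=OYGG R=GGWR B=WRBB L=BBOY
After move 3 (F): F=GOGY U=WOYB R=WGOR D=WGYY L=BROR
After move 4 (F): F=GGYO U=WORR R=YGBR D=OWYY L=BWOG
After move 5 (U): U=RWRO F=YGYO R=WRBR B=BWBB L=GGOG
Query: D face = OWYY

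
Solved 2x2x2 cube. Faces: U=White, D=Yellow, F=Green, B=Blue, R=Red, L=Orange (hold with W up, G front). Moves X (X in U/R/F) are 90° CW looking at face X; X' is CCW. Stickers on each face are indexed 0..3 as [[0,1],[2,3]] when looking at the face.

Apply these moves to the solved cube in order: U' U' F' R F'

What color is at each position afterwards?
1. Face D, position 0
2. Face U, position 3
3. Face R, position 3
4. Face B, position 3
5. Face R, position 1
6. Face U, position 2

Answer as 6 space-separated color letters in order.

After move 1 (U'): U=WWWW F=OOGG R=GGRR B=RRBB L=BBOO
After move 2 (U'): U=WWWW F=BBGG R=OORR B=GGBB L=RROO
After move 3 (F'): F=BGBG U=WWOR R=YOYR D=ROYY L=RWOW
After move 4 (R): R=YYRO U=WGOG F=BOBY D=RBYG B=RGWB
After move 5 (F'): F=OYBB U=WGYR R=BYRO D=WWYG L=RGOO
Query 1: D[0] = W
Query 2: U[3] = R
Query 3: R[3] = O
Query 4: B[3] = B
Query 5: R[1] = Y
Query 6: U[2] = Y

Answer: W R O B Y Y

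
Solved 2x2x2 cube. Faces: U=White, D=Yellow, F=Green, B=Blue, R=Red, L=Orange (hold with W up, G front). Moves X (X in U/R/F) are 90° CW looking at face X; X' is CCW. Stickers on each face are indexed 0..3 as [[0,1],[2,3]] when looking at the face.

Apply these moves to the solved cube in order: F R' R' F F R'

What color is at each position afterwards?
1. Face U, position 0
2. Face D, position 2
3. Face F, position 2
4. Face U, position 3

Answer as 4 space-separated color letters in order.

After move 1 (F): F=GGGG U=WWOO R=WRWR D=RRYY L=OYOY
After move 2 (R'): R=RRWW U=WBOB F=GWGO D=RGYG B=YBRB
After move 3 (R'): R=RWRW U=WROY F=GBGB D=RWYO B=GBGB
After move 4 (F): F=GGBB U=WRYY R=OWYW D=RRYO L=OROW
After move 5 (F): F=BGBG U=WRWR R=YWYW D=YOYO L=OROR
After move 6 (R'): R=WWYY U=WGWG F=BRBR D=YGYG B=OBOB
Query 1: U[0] = W
Query 2: D[2] = Y
Query 3: F[2] = B
Query 4: U[3] = G

Answer: W Y B G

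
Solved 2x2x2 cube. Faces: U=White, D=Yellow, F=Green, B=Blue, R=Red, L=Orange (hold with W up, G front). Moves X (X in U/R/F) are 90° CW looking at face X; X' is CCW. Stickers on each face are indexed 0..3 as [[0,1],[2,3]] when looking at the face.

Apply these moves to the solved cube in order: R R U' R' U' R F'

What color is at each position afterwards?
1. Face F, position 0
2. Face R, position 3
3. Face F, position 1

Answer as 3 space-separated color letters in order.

After move 1 (R): R=RRRR U=WGWG F=GYGY D=YBYB B=WBWB
After move 2 (R): R=RRRR U=WYWY F=GBGB D=YWYW B=GBGB
After move 3 (U'): U=YYWW F=OOGB R=GBRR B=RRGB L=GBOO
After move 4 (R'): R=BRGR U=YGWR F=OYGW D=YOYB B=WRWB
After move 5 (U'): U=GRYW F=GBGW R=OYGR B=BRWB L=WROO
After move 6 (R): R=GORY U=GBYW F=GOGB D=YWYB B=WRRB
After move 7 (F'): F=OBGG U=GBGR R=WOYY D=ROYB L=WWOY
Query 1: F[0] = O
Query 2: R[3] = Y
Query 3: F[1] = B

Answer: O Y B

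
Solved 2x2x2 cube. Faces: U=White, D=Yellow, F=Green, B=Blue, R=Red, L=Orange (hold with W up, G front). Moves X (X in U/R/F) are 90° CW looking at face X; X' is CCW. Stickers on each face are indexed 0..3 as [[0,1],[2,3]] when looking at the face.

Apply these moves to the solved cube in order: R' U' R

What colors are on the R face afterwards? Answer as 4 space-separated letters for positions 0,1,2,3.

Answer: R G R W

Derivation:
After move 1 (R'): R=RRRR U=WBWB F=GWGW D=YGYG B=YBYB
After move 2 (U'): U=BBWW F=OOGW R=GWRR B=RRYB L=YBOO
After move 3 (R): R=RGRW U=BOWW F=OGGG D=YYYR B=WRBB
Query: R face = RGRW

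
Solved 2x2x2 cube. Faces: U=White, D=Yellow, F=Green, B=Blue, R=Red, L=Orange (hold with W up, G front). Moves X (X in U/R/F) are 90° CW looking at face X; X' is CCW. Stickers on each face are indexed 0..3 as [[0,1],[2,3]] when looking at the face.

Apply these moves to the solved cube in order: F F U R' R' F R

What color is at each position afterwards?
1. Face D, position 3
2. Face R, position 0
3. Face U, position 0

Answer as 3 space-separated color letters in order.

Answer: G Y Y

Derivation:
After move 1 (F): F=GGGG U=WWOO R=WRWR D=RRYY L=OYOY
After move 2 (F): F=GGGG U=WWYY R=OROR D=WWYY L=OROR
After move 3 (U): U=YWYW F=ORGG R=BBOR B=ORBB L=GGOR
After move 4 (R'): R=BRBO U=YBYO F=OWGW D=WRYG B=YRWB
After move 5 (R'): R=ROBB U=YWYY F=OBGO D=WWYW B=GRRB
After move 6 (F): F=GOOB U=YWRG R=YOYB D=BRYW L=GWOW
After move 7 (R): R=YYBO U=YORB F=GROW D=BRYG B=GRWB
Query 1: D[3] = G
Query 2: R[0] = Y
Query 3: U[0] = Y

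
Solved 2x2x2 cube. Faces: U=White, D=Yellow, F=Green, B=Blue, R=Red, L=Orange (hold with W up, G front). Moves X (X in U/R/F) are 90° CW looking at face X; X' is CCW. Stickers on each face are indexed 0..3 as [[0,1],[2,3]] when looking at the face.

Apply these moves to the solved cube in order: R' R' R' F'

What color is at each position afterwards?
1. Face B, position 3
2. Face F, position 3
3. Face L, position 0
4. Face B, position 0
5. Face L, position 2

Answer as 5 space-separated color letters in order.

Answer: B G O W O

Derivation:
After move 1 (R'): R=RRRR U=WBWB F=GWGW D=YGYG B=YBYB
After move 2 (R'): R=RRRR U=WYWY F=GBGB D=YWYW B=GBGB
After move 3 (R'): R=RRRR U=WGWG F=GYGY D=YBYB B=WBWB
After move 4 (F'): F=YYGG U=WGRR R=BRYR D=OOYB L=OGOW
Query 1: B[3] = B
Query 2: F[3] = G
Query 3: L[0] = O
Query 4: B[0] = W
Query 5: L[2] = O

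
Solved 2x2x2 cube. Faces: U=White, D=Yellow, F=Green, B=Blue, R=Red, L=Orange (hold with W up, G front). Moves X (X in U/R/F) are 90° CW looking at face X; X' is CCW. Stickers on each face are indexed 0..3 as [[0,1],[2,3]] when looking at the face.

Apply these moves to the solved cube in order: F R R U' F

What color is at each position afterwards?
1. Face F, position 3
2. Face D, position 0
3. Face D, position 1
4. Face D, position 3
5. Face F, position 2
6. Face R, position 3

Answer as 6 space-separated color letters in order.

Answer: Y R G O B W

Derivation:
After move 1 (F): F=GGGG U=WWOO R=WRWR D=RRYY L=OYOY
After move 2 (R): R=WWRR U=WGOG F=GRGY D=RBYB B=OBWB
After move 3 (R): R=RWRW U=WROY F=GBGB D=RWYO B=GBGB
After move 4 (U'): U=RYWO F=OYGB R=GBRW B=RWGB L=GBOY
After move 5 (F): F=GOBY U=RYYB R=WBOW D=RGYO L=GROW
Query 1: F[3] = Y
Query 2: D[0] = R
Query 3: D[1] = G
Query 4: D[3] = O
Query 5: F[2] = B
Query 6: R[3] = W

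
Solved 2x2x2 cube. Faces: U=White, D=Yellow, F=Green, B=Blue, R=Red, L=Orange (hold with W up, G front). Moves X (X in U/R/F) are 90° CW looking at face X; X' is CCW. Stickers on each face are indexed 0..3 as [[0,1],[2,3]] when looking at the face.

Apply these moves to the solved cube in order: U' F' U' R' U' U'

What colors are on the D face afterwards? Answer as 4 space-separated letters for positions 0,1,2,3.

After move 1 (U'): U=WWWW F=OOGG R=GGRR B=RRBB L=BBOO
After move 2 (F'): F=OGOG U=WWGR R=YGYR D=BOYY L=BWOW
After move 3 (U'): U=WRWG F=BWOG R=OGYR B=YGBB L=RROW
After move 4 (R'): R=GROY U=WBWY F=BROG D=BWYG B=YGOB
After move 5 (U'): U=BYWW F=RROG R=BROY B=GROB L=YGOW
After move 6 (U'): U=YWBW F=YGOG R=RROY B=BROB L=GROW
Query: D face = BWYG

Answer: B W Y G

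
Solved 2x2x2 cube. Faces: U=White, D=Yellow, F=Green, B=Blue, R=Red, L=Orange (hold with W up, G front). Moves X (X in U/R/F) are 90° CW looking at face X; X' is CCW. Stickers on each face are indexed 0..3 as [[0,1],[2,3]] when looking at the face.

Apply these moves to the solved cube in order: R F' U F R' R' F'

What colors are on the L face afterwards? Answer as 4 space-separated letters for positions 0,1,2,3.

Answer: Y B O W

Derivation:
After move 1 (R): R=RRRR U=WGWG F=GYGY D=YBYB B=WBWB
After move 2 (F'): F=YYGG U=WGRR R=BRYR D=OOYB L=OGOW
After move 3 (U): U=RWRG F=BRGG R=WBYR B=OGWB L=YYOW
After move 4 (F): F=GBGR U=RWWY R=RBGR D=YWYB L=YOOO
After move 5 (R'): R=BRRG U=RWWO F=GWGY D=YBYR B=BGWB
After move 6 (R'): R=RGBR U=RWWB F=GWGO D=YWYY B=RGBB
After move 7 (F'): F=WOGG U=RWRB R=WGYR D=OOYY L=YBOW
Query: L face = YBOW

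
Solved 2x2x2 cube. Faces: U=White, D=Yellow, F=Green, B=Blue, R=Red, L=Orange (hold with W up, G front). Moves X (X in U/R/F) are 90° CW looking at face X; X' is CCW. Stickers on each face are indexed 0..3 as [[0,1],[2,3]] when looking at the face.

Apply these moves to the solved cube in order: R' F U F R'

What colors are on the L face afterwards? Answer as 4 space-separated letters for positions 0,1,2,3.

After move 1 (R'): R=RRRR U=WBWB F=GWGW D=YGYG B=YBYB
After move 2 (F): F=GGWW U=WBOO R=WRBR D=RRYG L=OYOG
After move 3 (U): U=OWOB F=WRWW R=YBBR B=OYYB L=GGOG
After move 4 (F): F=WWWR U=OWGG R=OBBR D=BYYG L=GROR
After move 5 (R'): R=BROB U=OYGO F=WWWG D=BWYR B=GYYB
Query: L face = GROR

Answer: G R O R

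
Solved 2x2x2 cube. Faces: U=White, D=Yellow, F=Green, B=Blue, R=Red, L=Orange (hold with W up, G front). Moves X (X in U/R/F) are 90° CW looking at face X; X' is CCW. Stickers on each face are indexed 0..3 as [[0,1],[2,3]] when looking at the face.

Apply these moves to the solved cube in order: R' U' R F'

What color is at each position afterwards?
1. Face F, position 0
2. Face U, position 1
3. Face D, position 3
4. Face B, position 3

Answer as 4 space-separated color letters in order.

After move 1 (R'): R=RRRR U=WBWB F=GWGW D=YGYG B=YBYB
After move 2 (U'): U=BBWW F=OOGW R=GWRR B=RRYB L=YBOO
After move 3 (R): R=RGRW U=BOWW F=OGGG D=YYYR B=WRBB
After move 4 (F'): F=GGOG U=BORR R=YGYW D=BOYR L=YWOW
Query 1: F[0] = G
Query 2: U[1] = O
Query 3: D[3] = R
Query 4: B[3] = B

Answer: G O R B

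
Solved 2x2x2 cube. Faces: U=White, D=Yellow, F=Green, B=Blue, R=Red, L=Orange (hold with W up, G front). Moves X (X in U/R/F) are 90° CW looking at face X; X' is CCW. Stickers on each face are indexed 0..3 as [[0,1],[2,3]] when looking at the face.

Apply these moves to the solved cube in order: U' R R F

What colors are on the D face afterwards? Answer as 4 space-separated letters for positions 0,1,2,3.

Answer: G R Y W

Derivation:
After move 1 (U'): U=WWWW F=OOGG R=GGRR B=RRBB L=BBOO
After move 2 (R): R=RGRG U=WOWG F=OYGY D=YBYR B=WRWB
After move 3 (R): R=RRGG U=WYWY F=OBGR D=YWYW B=GROB
After move 4 (F): F=GORB U=WYOB R=WRYG D=GRYW L=BYOW
Query: D face = GRYW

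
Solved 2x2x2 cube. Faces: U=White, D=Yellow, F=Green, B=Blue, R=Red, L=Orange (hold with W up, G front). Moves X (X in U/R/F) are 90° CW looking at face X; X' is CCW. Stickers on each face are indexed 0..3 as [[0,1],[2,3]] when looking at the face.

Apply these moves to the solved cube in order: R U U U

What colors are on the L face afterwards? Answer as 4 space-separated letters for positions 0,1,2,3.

Answer: W B O O

Derivation:
After move 1 (R): R=RRRR U=WGWG F=GYGY D=YBYB B=WBWB
After move 2 (U): U=WWGG F=RRGY R=WBRR B=OOWB L=GYOO
After move 3 (U): U=GWGW F=WBGY R=OORR B=GYWB L=RROO
After move 4 (U): U=GGWW F=OOGY R=GYRR B=RRWB L=WBOO
Query: L face = WBOO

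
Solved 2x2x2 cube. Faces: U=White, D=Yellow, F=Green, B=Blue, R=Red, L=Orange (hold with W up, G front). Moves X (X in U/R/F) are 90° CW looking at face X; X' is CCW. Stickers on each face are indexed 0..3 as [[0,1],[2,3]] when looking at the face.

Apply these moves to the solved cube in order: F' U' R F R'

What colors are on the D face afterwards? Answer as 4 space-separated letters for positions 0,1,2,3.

After move 1 (F'): F=GGGG U=WWRR R=YRYR D=OOYY L=OWOW
After move 2 (U'): U=WRWR F=OWGG R=GGYR B=YRBB L=BBOW
After move 3 (R): R=YGRG U=WWWG F=OOGY D=OBYY B=RRRB
After move 4 (F): F=GOYO U=WWWB R=WGGG D=RYYY L=BOOB
After move 5 (R'): R=GGWG U=WRWR F=GWYB D=ROYO B=YRYB
Query: D face = ROYO

Answer: R O Y O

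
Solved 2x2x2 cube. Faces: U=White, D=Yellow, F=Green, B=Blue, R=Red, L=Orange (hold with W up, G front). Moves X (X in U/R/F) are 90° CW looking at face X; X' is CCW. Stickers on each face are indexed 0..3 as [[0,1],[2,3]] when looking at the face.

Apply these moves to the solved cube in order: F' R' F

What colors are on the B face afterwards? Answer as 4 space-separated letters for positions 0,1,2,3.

After move 1 (F'): F=GGGG U=WWRR R=YRYR D=OOYY L=OWOW
After move 2 (R'): R=RRYY U=WBRB F=GWGR D=OGYG B=YBOB
After move 3 (F): F=GGRW U=WBWW R=RRBY D=YRYG L=OOOG
Query: B face = YBOB

Answer: Y B O B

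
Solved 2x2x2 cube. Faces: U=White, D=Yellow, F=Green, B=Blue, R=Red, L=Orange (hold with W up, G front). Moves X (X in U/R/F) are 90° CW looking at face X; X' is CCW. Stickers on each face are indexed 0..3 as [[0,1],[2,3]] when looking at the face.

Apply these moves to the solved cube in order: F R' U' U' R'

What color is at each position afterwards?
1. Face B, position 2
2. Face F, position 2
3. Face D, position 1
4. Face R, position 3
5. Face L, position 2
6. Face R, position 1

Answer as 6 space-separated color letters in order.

After move 1 (F): F=GGGG U=WWOO R=WRWR D=RRYY L=OYOY
After move 2 (R'): R=RRWW U=WBOB F=GWGO D=RGYG B=YBRB
After move 3 (U'): U=BBWO F=OYGO R=GWWW B=RRRB L=YBOY
After move 4 (U'): U=BOBW F=YBGO R=OYWW B=GWRB L=RROY
After move 5 (R'): R=YWOW U=BRBG F=YOGW D=RBYO B=GWGB
Query 1: B[2] = G
Query 2: F[2] = G
Query 3: D[1] = B
Query 4: R[3] = W
Query 5: L[2] = O
Query 6: R[1] = W

Answer: G G B W O W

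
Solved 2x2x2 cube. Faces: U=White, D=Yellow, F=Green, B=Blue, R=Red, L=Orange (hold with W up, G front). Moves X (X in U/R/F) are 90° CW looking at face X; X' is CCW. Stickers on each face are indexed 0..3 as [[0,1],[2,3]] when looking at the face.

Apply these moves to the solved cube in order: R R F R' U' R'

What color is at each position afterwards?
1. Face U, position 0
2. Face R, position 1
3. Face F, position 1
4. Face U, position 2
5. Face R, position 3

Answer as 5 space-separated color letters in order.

After move 1 (R): R=RRRR U=WGWG F=GYGY D=YBYB B=WBWB
After move 2 (R): R=RRRR U=WYWY F=GBGB D=YWYW B=GBGB
After move 3 (F): F=GGBB U=WYOO R=WRYR D=RRYW L=OYOW
After move 4 (R'): R=RRWY U=WGOG F=GYBO D=RGYB B=WBRB
After move 5 (U'): U=GGWO F=OYBO R=GYWY B=RRRB L=WBOW
After move 6 (R'): R=YYGW U=GRWR F=OGBO D=RYYO B=BRGB
Query 1: U[0] = G
Query 2: R[1] = Y
Query 3: F[1] = G
Query 4: U[2] = W
Query 5: R[3] = W

Answer: G Y G W W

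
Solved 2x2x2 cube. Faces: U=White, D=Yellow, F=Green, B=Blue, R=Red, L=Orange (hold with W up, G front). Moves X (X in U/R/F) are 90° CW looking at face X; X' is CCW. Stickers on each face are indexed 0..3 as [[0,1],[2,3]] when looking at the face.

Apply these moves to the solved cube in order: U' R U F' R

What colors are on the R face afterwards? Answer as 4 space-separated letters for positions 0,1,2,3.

Answer: Y B G R

Derivation:
After move 1 (U'): U=WWWW F=OOGG R=GGRR B=RRBB L=BBOO
After move 2 (R): R=RGRG U=WOWG F=OYGY D=YBYR B=WRWB
After move 3 (U): U=WWGO F=RGGY R=WRRG B=BBWB L=OYOO
After move 4 (F'): F=GYRG U=WWWR R=BRYG D=YOYR L=OOOG
After move 5 (R): R=YBGR U=WYWG F=GORR D=YWYB B=RBWB
Query: R face = YBGR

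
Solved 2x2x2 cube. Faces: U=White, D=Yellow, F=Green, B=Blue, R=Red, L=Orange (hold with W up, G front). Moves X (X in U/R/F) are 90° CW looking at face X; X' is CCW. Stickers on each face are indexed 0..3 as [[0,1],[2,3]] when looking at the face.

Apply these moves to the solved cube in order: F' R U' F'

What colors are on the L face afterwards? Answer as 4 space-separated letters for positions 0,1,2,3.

After move 1 (F'): F=GGGG U=WWRR R=YRYR D=OOYY L=OWOW
After move 2 (R): R=YYRR U=WGRG F=GOGY D=OBYB B=RBWB
After move 3 (U'): U=GGWR F=OWGY R=GORR B=YYWB L=RBOW
After move 4 (F'): F=WYOG U=GGGR R=BOOR D=BWYB L=RROW
Query: L face = RROW

Answer: R R O W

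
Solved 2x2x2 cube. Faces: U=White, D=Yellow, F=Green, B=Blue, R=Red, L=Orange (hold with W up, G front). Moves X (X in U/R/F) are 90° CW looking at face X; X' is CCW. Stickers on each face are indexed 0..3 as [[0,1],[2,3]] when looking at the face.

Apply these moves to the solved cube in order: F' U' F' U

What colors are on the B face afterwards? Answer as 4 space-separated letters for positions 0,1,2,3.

After move 1 (F'): F=GGGG U=WWRR R=YRYR D=OOYY L=OWOW
After move 2 (U'): U=WRWR F=OWGG R=GGYR B=YRBB L=BBOW
After move 3 (F'): F=WGOG U=WRGY R=OGOR D=BWYY L=BROW
After move 4 (U): U=GWYR F=OGOG R=YROR B=BRBB L=WGOW
Query: B face = BRBB

Answer: B R B B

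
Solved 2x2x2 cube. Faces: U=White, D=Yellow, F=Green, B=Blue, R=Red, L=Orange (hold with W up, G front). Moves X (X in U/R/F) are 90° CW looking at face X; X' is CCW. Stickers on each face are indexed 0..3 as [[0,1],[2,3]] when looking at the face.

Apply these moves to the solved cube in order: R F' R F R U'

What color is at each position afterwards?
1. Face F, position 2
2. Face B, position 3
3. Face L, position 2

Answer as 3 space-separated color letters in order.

After move 1 (R): R=RRRR U=WGWG F=GYGY D=YBYB B=WBWB
After move 2 (F'): F=YYGG U=WGRR R=BRYR D=OOYB L=OGOW
After move 3 (R): R=YBRR U=WYRG F=YOGB D=OWYW B=RBGB
After move 4 (F): F=GYBO U=WYWG R=RBGR D=RYYW L=OOOW
After move 5 (R): R=GRRB U=WYWO F=GYBW D=RGYR B=GBYB
After move 6 (U'): U=YOWW F=OOBW R=GYRB B=GRYB L=GBOW
Query 1: F[2] = B
Query 2: B[3] = B
Query 3: L[2] = O

Answer: B B O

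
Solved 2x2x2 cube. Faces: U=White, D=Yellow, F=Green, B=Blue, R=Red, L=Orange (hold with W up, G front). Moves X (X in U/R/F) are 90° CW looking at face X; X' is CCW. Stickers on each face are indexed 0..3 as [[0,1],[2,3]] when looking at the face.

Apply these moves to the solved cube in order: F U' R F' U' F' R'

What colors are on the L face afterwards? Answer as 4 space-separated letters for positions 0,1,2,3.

After move 1 (F): F=GGGG U=WWOO R=WRWR D=RRYY L=OYOY
After move 2 (U'): U=WOWO F=OYGG R=GGWR B=WRBB L=BBOY
After move 3 (R): R=WGRG U=WYWG F=ORGY D=RBYW B=OROB
After move 4 (F'): F=RYOG U=WYWR R=BGRG D=BYYW L=BGOW
After move 5 (U'): U=YRWW F=BGOG R=RYRG B=BGOB L=OROW
After move 6 (F'): F=GGBO U=YRRR R=YYBG D=RWYW L=OWOW
After move 7 (R'): R=YGYB U=YORB F=GRBR D=RGYO B=WGWB
Query: L face = OWOW

Answer: O W O W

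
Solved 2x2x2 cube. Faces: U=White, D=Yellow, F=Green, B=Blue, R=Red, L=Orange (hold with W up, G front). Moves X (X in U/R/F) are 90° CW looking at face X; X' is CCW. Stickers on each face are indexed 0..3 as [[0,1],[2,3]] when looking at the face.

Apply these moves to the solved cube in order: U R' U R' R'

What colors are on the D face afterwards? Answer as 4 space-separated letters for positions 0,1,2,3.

Answer: Y W Y B

Derivation:
After move 1 (U): U=WWWW F=RRGG R=BBRR B=OOBB L=GGOO
After move 2 (R'): R=BRBR U=WBWO F=RWGW D=YRYG B=YOYB
After move 3 (U): U=WWOB F=BRGW R=YOBR B=GGYB L=RWOO
After move 4 (R'): R=ORYB U=WYOG F=BWGB D=YRYW B=GGRB
After move 5 (R'): R=RBOY U=WROG F=BYGG D=YWYB B=WGRB
Query: D face = YWYB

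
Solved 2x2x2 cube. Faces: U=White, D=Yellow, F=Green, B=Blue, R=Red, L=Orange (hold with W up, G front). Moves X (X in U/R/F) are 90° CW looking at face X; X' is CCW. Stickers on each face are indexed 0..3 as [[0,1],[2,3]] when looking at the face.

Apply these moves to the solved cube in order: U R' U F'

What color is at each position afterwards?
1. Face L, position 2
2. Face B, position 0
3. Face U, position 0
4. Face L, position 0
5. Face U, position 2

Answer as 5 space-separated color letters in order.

After move 1 (U): U=WWWW F=RRGG R=BBRR B=OOBB L=GGOO
After move 2 (R'): R=BRBR U=WBWO F=RWGW D=YRYG B=YOYB
After move 3 (U): U=WWOB F=BRGW R=YOBR B=GGYB L=RWOO
After move 4 (F'): F=RWBG U=WWYB R=ROYR D=WOYG L=RBOO
Query 1: L[2] = O
Query 2: B[0] = G
Query 3: U[0] = W
Query 4: L[0] = R
Query 5: U[2] = Y

Answer: O G W R Y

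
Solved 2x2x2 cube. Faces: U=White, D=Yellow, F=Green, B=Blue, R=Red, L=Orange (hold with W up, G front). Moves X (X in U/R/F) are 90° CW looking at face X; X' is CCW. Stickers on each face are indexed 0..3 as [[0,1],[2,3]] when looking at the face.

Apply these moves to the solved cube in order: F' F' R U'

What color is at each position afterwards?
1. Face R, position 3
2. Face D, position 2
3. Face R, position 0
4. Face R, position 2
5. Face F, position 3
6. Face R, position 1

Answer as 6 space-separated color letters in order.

After move 1 (F'): F=GGGG U=WWRR R=YRYR D=OOYY L=OWOW
After move 2 (F'): F=GGGG U=WWYY R=OROR D=WWYY L=OROR
After move 3 (R): R=OORR U=WGYG F=GWGY D=WBYB B=YBWB
After move 4 (U'): U=GGWY F=ORGY R=GWRR B=OOWB L=YBOR
Query 1: R[3] = R
Query 2: D[2] = Y
Query 3: R[0] = G
Query 4: R[2] = R
Query 5: F[3] = Y
Query 6: R[1] = W

Answer: R Y G R Y W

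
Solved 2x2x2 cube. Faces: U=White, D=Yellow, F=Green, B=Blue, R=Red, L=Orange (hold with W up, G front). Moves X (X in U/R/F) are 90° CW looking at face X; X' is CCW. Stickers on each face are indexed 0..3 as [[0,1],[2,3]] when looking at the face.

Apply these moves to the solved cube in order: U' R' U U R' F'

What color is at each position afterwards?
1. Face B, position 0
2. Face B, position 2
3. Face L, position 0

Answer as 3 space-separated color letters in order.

Answer: G O G

Derivation:
After move 1 (U'): U=WWWW F=OOGG R=GGRR B=RRBB L=BBOO
After move 2 (R'): R=GRGR U=WBWR F=OWGW D=YOYG B=YRYB
After move 3 (U): U=WWRB F=GRGW R=YRGR B=BBYB L=OWOO
After move 4 (U): U=RWBW F=YRGW R=BBGR B=OWYB L=GROO
After move 5 (R'): R=BRBG U=RYBO F=YWGW D=YRYW B=GWOB
After move 6 (F'): F=WWYG U=RYBB R=RRYG D=ROYW L=GOOB
Query 1: B[0] = G
Query 2: B[2] = O
Query 3: L[0] = G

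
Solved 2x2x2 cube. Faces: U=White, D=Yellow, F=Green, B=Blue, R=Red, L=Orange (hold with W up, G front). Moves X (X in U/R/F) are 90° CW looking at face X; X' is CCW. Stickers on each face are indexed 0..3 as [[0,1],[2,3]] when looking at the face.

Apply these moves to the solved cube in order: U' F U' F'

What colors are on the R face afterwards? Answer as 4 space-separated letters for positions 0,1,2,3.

After move 1 (U'): U=WWWW F=OOGG R=GGRR B=RRBB L=BBOO
After move 2 (F): F=GOGO U=WWOB R=WGWR D=RGYY L=BYOY
After move 3 (U'): U=WBWO F=BYGO R=GOWR B=WGBB L=RROY
After move 4 (F'): F=YOBG U=WBGW R=GORR D=RYYY L=ROOW
Query: R face = GORR

Answer: G O R R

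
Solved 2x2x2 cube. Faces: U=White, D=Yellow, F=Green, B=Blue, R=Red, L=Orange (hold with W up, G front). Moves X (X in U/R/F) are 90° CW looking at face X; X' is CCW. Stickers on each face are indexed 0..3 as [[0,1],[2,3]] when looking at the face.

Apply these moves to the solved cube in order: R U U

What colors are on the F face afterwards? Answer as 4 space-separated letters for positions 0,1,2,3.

After move 1 (R): R=RRRR U=WGWG F=GYGY D=YBYB B=WBWB
After move 2 (U): U=WWGG F=RRGY R=WBRR B=OOWB L=GYOO
After move 3 (U): U=GWGW F=WBGY R=OORR B=GYWB L=RROO
Query: F face = WBGY

Answer: W B G Y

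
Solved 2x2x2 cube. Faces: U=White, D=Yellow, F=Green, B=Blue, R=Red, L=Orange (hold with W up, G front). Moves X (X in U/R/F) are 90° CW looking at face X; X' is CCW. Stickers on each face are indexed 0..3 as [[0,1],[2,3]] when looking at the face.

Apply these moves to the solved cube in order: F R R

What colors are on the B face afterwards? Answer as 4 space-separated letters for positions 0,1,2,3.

Answer: G B G B

Derivation:
After move 1 (F): F=GGGG U=WWOO R=WRWR D=RRYY L=OYOY
After move 2 (R): R=WWRR U=WGOG F=GRGY D=RBYB B=OBWB
After move 3 (R): R=RWRW U=WROY F=GBGB D=RWYO B=GBGB
Query: B face = GBGB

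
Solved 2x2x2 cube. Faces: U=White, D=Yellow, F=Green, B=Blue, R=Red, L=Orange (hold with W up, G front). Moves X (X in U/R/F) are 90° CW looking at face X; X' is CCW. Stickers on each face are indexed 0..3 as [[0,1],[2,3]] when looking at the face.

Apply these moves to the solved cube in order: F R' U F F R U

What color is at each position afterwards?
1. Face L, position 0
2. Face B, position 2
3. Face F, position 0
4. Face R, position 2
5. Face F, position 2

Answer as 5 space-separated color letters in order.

After move 1 (F): F=GGGG U=WWOO R=WRWR D=RRYY L=OYOY
After move 2 (R'): R=RRWW U=WBOB F=GWGO D=RGYG B=YBRB
After move 3 (U): U=OWBB F=RRGO R=YBWW B=OYRB L=GWOY
After move 4 (F): F=GROR U=OWYW R=BBBW D=WYYG L=GROG
After move 5 (F): F=OGRR U=OWGR R=YBWW D=BBYG L=GWOY
After move 6 (R): R=WYWB U=OGGR F=OBRG D=BRYO B=RYWB
After move 7 (U): U=GORG F=WYRG R=RYWB B=GWWB L=OBOY
Query 1: L[0] = O
Query 2: B[2] = W
Query 3: F[0] = W
Query 4: R[2] = W
Query 5: F[2] = R

Answer: O W W W R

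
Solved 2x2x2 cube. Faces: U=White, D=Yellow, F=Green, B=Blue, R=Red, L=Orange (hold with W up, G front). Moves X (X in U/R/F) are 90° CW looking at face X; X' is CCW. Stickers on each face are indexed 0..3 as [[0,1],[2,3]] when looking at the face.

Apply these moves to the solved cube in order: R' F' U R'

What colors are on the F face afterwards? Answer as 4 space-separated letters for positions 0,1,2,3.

Answer: G W G B

Derivation:
After move 1 (R'): R=RRRR U=WBWB F=GWGW D=YGYG B=YBYB
After move 2 (F'): F=WWGG U=WBRR R=GRYR D=OOYG L=OBOW
After move 3 (U): U=RWRB F=GRGG R=YBYR B=OBYB L=WWOW
After move 4 (R'): R=BRYY U=RYRO F=GWGB D=ORYG B=GBOB
Query: F face = GWGB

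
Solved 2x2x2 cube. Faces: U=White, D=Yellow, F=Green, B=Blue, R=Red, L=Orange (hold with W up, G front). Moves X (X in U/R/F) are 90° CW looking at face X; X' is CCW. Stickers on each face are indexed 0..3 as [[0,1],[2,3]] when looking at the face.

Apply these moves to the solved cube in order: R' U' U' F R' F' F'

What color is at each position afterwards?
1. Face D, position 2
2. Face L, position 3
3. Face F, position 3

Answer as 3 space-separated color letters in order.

Answer: Y O G

Derivation:
After move 1 (R'): R=RRRR U=WBWB F=GWGW D=YGYG B=YBYB
After move 2 (U'): U=BBWW F=OOGW R=GWRR B=RRYB L=YBOO
After move 3 (U'): U=BWBW F=YBGW R=OORR B=GWYB L=RROO
After move 4 (F): F=GYWB U=BWOR R=BOWR D=ROYG L=RYOG
After move 5 (R'): R=ORBW U=BYOG F=GWWR D=RYYB B=GWOB
After move 6 (F'): F=WRGW U=BYOB R=YRRW D=YGYB L=RGOO
After move 7 (F'): F=RWWG U=BYYR R=GRYW D=GOYB L=RBOO
Query 1: D[2] = Y
Query 2: L[3] = O
Query 3: F[3] = G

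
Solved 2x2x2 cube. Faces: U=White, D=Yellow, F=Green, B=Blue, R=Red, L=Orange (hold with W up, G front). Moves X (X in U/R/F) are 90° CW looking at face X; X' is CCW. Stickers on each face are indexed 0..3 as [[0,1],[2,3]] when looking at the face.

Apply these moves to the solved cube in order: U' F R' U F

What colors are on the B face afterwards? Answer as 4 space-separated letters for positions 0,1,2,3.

After move 1 (U'): U=WWWW F=OOGG R=GGRR B=RRBB L=BBOO
After move 2 (F): F=GOGO U=WWOB R=WGWR D=RGYY L=BYOY
After move 3 (R'): R=GRWW U=WBOR F=GWGB D=ROYO B=YRGB
After move 4 (U): U=OWRB F=GRGB R=YRWW B=BYGB L=GWOY
After move 5 (F): F=GGBR U=OWYW R=RRBW D=WYYO L=GROO
Query: B face = BYGB

Answer: B Y G B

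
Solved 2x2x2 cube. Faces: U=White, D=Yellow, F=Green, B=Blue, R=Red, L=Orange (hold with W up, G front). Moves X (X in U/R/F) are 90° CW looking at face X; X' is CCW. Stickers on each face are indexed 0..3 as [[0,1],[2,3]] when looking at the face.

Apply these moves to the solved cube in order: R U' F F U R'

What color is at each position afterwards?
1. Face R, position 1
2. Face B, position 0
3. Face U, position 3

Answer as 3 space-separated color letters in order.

After move 1 (R): R=RRRR U=WGWG F=GYGY D=YBYB B=WBWB
After move 2 (U'): U=GGWW F=OOGY R=GYRR B=RRWB L=WBOO
After move 3 (F): F=GOYO U=GGOB R=WYWR D=RGYB L=WYOB
After move 4 (F): F=YGOO U=GGBY R=OYBR D=WWYB L=WROG
After move 5 (U): U=BGYG F=OYOO R=RRBR B=WRWB L=YGOG
After move 6 (R'): R=RRRB U=BWYW F=OGOG D=WYYO B=BRWB
Query 1: R[1] = R
Query 2: B[0] = B
Query 3: U[3] = W

Answer: R B W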